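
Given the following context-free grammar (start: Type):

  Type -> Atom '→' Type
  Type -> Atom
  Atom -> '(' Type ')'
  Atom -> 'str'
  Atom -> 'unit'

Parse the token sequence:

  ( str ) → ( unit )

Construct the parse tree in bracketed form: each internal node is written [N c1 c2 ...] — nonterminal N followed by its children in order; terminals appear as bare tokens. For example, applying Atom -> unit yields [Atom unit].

Type
Atom → Type
( Type ) → Type
( Atom ) → Type
( str ) → Type
( str ) → Atom
( str ) → ( Type )
( str ) → ( Atom )
( str ) → ( unit )

[Type [Atom ( [Type [Atom str]] )] → [Type [Atom ( [Type [Atom unit]] )]]]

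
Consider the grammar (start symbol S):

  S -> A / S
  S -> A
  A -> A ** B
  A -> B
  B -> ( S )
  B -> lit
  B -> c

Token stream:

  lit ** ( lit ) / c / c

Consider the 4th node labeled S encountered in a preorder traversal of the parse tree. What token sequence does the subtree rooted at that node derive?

c

[S [A [A [B lit]] ** [B ( [S [A [B lit]]] )]] / [S [A [B c]] / [S [A [B c]]]]]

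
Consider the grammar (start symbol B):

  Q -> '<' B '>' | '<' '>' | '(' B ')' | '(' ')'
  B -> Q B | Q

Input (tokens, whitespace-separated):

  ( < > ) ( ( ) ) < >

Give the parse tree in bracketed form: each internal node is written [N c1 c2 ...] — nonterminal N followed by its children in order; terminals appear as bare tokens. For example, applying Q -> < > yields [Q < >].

B
Q B
( B ) B
( Q ) B
( < > ) B
( < > ) Q B
( < > ) ( B ) B
( < > ) ( Q ) B
( < > ) ( ( ) ) B
( < > ) ( ( ) ) Q
( < > ) ( ( ) ) < >

[B [Q ( [B [Q < >]] )] [B [Q ( [B [Q ( )]] )] [B [Q < >]]]]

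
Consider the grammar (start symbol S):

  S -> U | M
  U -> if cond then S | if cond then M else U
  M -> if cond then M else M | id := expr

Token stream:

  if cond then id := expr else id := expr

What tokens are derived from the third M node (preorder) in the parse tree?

id := expr

[S [M if cond then [M id := expr] else [M id := expr]]]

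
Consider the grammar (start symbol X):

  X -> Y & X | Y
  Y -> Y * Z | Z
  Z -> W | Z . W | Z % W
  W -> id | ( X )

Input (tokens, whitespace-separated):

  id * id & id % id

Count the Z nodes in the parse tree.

[X [Y [Y [Z [W id]]] * [Z [W id]]] & [X [Y [Z [Z [W id]] % [W id]]]]]

4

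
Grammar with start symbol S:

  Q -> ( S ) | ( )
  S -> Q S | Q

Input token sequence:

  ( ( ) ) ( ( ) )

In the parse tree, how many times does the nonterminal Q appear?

[S [Q ( [S [Q ( )]] )] [S [Q ( [S [Q ( )]] )]]]

4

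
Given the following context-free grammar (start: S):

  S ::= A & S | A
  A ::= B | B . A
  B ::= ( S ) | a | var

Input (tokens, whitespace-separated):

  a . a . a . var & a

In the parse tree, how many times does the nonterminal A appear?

[S [A [B a] . [A [B a] . [A [B a] . [A [B var]]]]] & [S [A [B a]]]]

5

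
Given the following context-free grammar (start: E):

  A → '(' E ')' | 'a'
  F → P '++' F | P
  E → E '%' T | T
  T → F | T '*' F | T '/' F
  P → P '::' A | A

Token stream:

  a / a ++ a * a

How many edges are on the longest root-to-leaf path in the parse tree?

[E [T [T [T [F [P [A a]]]] / [F [P [A a]] ++ [F [P [A a]]]]] * [F [P [A a]]]]]

7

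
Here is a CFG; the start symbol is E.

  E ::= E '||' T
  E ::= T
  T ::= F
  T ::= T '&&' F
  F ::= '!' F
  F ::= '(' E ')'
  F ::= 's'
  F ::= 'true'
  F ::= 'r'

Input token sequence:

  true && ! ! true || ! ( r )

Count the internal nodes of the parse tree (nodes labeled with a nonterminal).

[E [E [T [T [F true]] && [F ! [F ! [F true]]]]] || [T [F ! [F ( [E [T [F r]]] )]]]]

14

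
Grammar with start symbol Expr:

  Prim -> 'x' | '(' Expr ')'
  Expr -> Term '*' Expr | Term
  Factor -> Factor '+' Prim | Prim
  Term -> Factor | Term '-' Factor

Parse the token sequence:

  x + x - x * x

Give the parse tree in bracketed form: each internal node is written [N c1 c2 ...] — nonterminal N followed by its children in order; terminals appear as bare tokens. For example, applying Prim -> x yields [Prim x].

Expr
Term * Expr
Term - Factor * Expr
Factor - Factor * Expr
Factor + Prim - Factor * Expr
Prim + Prim - Factor * Expr
x + Prim - Factor * Expr
x + x - Factor * Expr
x + x - Prim * Expr
x + x - x * Expr
x + x - x * Term
x + x - x * Factor
x + x - x * Prim
x + x - x * x

[Expr [Term [Term [Factor [Factor [Prim x]] + [Prim x]]] - [Factor [Prim x]]] * [Expr [Term [Factor [Prim x]]]]]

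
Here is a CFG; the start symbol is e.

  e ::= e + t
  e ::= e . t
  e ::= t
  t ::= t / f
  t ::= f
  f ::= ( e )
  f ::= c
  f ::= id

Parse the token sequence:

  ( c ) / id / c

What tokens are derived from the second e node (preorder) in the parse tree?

[e [t [t [t [f ( [e [t [f c]]] )]] / [f id]] / [f c]]]

c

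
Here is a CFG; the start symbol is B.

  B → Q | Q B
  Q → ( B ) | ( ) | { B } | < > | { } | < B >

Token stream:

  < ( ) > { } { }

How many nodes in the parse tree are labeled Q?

[B [Q < [B [Q ( )]] >] [B [Q { }] [B [Q { }]]]]

4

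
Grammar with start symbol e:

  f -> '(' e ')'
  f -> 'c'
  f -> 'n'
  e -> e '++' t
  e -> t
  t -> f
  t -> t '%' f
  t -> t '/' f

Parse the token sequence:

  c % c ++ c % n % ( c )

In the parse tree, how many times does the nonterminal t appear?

6

[e [e [t [t [f c]] % [f c]]] ++ [t [t [t [f c]] % [f n]] % [f ( [e [t [f c]]] )]]]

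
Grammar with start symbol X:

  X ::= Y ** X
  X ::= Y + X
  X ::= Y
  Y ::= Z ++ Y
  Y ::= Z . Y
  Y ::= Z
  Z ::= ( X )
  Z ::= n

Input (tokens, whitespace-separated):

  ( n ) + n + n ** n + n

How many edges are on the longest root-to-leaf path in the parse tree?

7

[X [Y [Z ( [X [Y [Z n]]] )]] + [X [Y [Z n]] + [X [Y [Z n]] ** [X [Y [Z n]] + [X [Y [Z n]]]]]]]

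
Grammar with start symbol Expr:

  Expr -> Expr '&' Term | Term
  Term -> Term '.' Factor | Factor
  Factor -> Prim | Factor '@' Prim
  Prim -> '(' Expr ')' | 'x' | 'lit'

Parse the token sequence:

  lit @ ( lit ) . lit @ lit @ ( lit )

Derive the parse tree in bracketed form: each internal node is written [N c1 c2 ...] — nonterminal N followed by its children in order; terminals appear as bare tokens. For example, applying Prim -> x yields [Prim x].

Expr
Term
Term . Factor
Factor . Factor
Factor @ Prim . Factor
Prim @ Prim . Factor
lit @ Prim . Factor
lit @ ( Expr ) . Factor
lit @ ( Term ) . Factor
lit @ ( Factor ) . Factor
lit @ ( Prim ) . Factor
lit @ ( lit ) . Factor
lit @ ( lit ) . Factor @ Prim
lit @ ( lit ) . Factor @ Prim @ Prim
lit @ ( lit ) . Prim @ Prim @ Prim
lit @ ( lit ) . lit @ Prim @ Prim
lit @ ( lit ) . lit @ lit @ Prim
lit @ ( lit ) . lit @ lit @ ( Expr )
lit @ ( lit ) . lit @ lit @ ( Term )
lit @ ( lit ) . lit @ lit @ ( Factor )
lit @ ( lit ) . lit @ lit @ ( Prim )
lit @ ( lit ) . lit @ lit @ ( lit )

[Expr [Term [Term [Factor [Factor [Prim lit]] @ [Prim ( [Expr [Term [Factor [Prim lit]]]] )]]] . [Factor [Factor [Factor [Prim lit]] @ [Prim lit]] @ [Prim ( [Expr [Term [Factor [Prim lit]]]] )]]]]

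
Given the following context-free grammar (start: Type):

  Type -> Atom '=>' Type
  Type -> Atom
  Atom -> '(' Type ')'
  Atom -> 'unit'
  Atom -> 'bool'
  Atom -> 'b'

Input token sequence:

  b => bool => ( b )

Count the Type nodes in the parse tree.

4

[Type [Atom b] => [Type [Atom bool] => [Type [Atom ( [Type [Atom b]] )]]]]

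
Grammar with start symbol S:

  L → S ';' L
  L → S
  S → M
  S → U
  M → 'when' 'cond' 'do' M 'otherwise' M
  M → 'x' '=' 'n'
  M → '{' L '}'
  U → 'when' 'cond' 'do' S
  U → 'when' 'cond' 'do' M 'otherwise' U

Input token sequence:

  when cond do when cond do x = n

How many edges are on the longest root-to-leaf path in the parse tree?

6

[S [U when cond do [S [U when cond do [S [M x = n]]]]]]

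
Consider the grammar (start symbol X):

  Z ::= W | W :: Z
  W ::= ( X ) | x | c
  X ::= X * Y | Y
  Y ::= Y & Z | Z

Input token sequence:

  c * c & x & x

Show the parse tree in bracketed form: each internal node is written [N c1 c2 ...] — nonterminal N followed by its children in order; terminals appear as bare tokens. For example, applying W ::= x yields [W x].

[X [X [Y [Z [W c]]]] * [Y [Y [Y [Z [W c]]] & [Z [W x]]] & [Z [W x]]]]

X
X * Y
Y * Y
Z * Y
W * Y
c * Y
c * Y & Z
c * Y & Z & Z
c * Z & Z & Z
c * W & Z & Z
c * c & Z & Z
c * c & W & Z
c * c & x & Z
c * c & x & W
c * c & x & x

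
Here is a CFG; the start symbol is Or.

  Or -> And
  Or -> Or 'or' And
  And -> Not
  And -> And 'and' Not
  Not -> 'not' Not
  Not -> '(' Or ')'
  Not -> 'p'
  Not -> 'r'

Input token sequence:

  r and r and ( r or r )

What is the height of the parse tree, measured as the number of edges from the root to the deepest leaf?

[Or [And [And [And [Not r]] and [Not r]] and [Not ( [Or [Or [And [Not r]]] or [And [Not r]]] )]]]

7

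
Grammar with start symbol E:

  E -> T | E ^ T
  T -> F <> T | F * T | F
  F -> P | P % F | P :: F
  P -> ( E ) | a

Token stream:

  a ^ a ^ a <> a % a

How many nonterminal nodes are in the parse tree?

[E [E [E [T [F [P a]]]] ^ [T [F [P a]]]] ^ [T [F [P a]] <> [T [F [P a] % [F [P a]]]]]]

17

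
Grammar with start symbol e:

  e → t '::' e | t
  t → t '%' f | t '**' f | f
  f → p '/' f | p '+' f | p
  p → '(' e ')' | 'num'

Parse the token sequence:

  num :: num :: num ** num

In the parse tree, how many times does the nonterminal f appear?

[e [t [f [p num]]] :: [e [t [f [p num]]] :: [e [t [t [f [p num]]] ** [f [p num]]]]]]

4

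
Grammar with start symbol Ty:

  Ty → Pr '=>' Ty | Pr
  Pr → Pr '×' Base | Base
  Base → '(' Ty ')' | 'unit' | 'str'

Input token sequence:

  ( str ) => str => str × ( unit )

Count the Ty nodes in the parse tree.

[Ty [Pr [Base ( [Ty [Pr [Base str]]] )]] => [Ty [Pr [Base str]] => [Ty [Pr [Pr [Base str]] × [Base ( [Ty [Pr [Base unit]]] )]]]]]

5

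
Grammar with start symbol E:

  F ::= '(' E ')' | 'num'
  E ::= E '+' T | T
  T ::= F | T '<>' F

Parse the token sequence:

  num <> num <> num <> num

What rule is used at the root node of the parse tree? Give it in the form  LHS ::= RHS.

E ::= T

[E [T [T [T [T [F num]] <> [F num]] <> [F num]] <> [F num]]]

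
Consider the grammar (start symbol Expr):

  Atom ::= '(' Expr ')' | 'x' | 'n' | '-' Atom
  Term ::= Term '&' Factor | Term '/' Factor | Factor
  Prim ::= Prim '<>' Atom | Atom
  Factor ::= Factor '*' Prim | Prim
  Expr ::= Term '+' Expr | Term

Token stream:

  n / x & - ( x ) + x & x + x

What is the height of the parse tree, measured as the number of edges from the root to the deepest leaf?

[Expr [Term [Term [Term [Factor [Prim [Atom n]]]] / [Factor [Prim [Atom x]]]] & [Factor [Prim [Atom - [Atom ( [Expr [Term [Factor [Prim [Atom x]]]]] )]]]]] + [Expr [Term [Term [Factor [Prim [Atom x]]]] & [Factor [Prim [Atom x]]]] + [Expr [Term [Factor [Prim [Atom x]]]]]]]

11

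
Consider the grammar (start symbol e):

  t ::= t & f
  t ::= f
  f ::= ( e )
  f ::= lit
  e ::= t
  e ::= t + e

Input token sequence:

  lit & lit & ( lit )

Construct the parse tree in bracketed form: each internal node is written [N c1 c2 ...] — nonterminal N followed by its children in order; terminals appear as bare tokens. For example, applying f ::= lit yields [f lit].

e
t
t & f
t & f & f
f & f & f
lit & f & f
lit & lit & f
lit & lit & ( e )
lit & lit & ( t )
lit & lit & ( f )
lit & lit & ( lit )

[e [t [t [t [f lit]] & [f lit]] & [f ( [e [t [f lit]]] )]]]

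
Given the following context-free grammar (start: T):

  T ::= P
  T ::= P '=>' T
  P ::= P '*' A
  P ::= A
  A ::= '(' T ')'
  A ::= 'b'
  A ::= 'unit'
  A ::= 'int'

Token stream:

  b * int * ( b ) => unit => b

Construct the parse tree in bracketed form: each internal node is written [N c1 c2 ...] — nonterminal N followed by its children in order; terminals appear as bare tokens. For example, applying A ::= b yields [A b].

[T [P [P [P [A b]] * [A int]] * [A ( [T [P [A b]]] )]] => [T [P [A unit]] => [T [P [A b]]]]]

T
P => T
P * A => T
P * A * A => T
A * A * A => T
b * A * A => T
b * int * A => T
b * int * ( T ) => T
b * int * ( P ) => T
b * int * ( A ) => T
b * int * ( b ) => T
b * int * ( b ) => P => T
b * int * ( b ) => A => T
b * int * ( b ) => unit => T
b * int * ( b ) => unit => P
b * int * ( b ) => unit => A
b * int * ( b ) => unit => b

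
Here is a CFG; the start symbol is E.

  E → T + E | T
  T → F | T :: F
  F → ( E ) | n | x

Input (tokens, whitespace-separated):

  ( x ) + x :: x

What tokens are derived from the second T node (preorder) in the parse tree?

[E [T [F ( [E [T [F x]]] )]] + [E [T [T [F x]] :: [F x]]]]

x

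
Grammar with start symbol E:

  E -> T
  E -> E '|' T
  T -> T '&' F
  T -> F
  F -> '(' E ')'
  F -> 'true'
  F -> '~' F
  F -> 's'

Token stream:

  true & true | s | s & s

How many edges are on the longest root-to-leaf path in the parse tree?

[E [E [E [T [T [F true]] & [F true]]] | [T [F s]]] | [T [T [F s]] & [F s]]]

6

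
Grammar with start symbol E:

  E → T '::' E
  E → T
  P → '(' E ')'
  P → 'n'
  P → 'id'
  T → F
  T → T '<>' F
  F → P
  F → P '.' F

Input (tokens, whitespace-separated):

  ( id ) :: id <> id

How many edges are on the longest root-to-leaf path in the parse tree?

8

[E [T [F [P ( [E [T [F [P id]]]] )]]] :: [E [T [T [F [P id]]] <> [F [P id]]]]]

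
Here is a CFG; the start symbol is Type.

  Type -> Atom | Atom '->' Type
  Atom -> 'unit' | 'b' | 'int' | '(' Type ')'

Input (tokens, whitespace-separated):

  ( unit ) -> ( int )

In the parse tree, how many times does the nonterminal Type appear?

4

[Type [Atom ( [Type [Atom unit]] )] -> [Type [Atom ( [Type [Atom int]] )]]]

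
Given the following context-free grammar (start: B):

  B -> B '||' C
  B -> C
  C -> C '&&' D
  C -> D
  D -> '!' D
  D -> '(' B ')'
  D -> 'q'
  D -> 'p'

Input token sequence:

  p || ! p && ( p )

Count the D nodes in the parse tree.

5

[B [B [C [D p]]] || [C [C [D ! [D p]]] && [D ( [B [C [D p]]] )]]]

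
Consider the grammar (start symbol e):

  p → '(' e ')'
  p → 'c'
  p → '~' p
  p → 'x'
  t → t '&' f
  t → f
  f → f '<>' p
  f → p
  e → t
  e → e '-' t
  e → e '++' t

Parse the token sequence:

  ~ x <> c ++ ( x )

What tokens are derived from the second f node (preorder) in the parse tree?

[e [e [t [f [f [p ~ [p x]]] <> [p c]]]] ++ [t [f [p ( [e [t [f [p x]]]] )]]]]

~ x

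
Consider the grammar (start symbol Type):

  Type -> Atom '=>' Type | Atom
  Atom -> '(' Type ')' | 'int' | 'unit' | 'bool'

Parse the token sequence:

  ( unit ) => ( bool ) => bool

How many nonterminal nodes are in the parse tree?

[Type [Atom ( [Type [Atom unit]] )] => [Type [Atom ( [Type [Atom bool]] )] => [Type [Atom bool]]]]

10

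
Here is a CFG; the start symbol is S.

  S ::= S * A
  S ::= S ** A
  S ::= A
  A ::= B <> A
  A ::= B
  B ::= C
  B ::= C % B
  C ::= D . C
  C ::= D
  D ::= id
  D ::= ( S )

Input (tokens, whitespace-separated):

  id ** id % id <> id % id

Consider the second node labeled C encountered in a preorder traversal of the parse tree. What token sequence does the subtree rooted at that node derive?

[S [S [A [B [C [D id]]]]] ** [A [B [C [D id]] % [B [C [D id]]]] <> [A [B [C [D id]] % [B [C [D id]]]]]]]

id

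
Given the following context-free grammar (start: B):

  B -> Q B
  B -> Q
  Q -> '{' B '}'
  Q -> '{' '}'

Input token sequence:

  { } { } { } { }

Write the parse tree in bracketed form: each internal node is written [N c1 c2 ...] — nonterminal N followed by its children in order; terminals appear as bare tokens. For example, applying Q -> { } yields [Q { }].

[B [Q { }] [B [Q { }] [B [Q { }] [B [Q { }]]]]]

B
Q B
{ } B
{ } Q B
{ } { } B
{ } { } Q B
{ } { } { } B
{ } { } { } Q
{ } { } { } { }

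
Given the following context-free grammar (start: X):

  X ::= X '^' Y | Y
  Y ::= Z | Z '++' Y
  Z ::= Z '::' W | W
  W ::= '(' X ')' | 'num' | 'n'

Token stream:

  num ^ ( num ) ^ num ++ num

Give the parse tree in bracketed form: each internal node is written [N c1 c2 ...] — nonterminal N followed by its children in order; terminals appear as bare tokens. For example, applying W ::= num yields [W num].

[X [X [X [Y [Z [W num]]]] ^ [Y [Z [W ( [X [Y [Z [W num]]]] )]]]] ^ [Y [Z [W num]] ++ [Y [Z [W num]]]]]

X
X ^ Y
X ^ Y ^ Y
Y ^ Y ^ Y
Z ^ Y ^ Y
W ^ Y ^ Y
num ^ Y ^ Y
num ^ Z ^ Y
num ^ W ^ Y
num ^ ( X ) ^ Y
num ^ ( Y ) ^ Y
num ^ ( Z ) ^ Y
num ^ ( W ) ^ Y
num ^ ( num ) ^ Y
num ^ ( num ) ^ Z ++ Y
num ^ ( num ) ^ W ++ Y
num ^ ( num ) ^ num ++ Y
num ^ ( num ) ^ num ++ Z
num ^ ( num ) ^ num ++ W
num ^ ( num ) ^ num ++ num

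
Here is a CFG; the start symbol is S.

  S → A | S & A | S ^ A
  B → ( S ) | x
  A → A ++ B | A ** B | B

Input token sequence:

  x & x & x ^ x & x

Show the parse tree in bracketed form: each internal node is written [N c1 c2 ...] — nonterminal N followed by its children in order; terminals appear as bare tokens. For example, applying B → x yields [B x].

S
S & A
S ^ A & A
S & A ^ A & A
S & A & A ^ A & A
A & A & A ^ A & A
B & A & A ^ A & A
x & A & A ^ A & A
x & B & A ^ A & A
x & x & A ^ A & A
x & x & B ^ A & A
x & x & x ^ A & A
x & x & x ^ B & A
x & x & x ^ x & A
x & x & x ^ x & B
x & x & x ^ x & x

[S [S [S [S [S [A [B x]]] & [A [B x]]] & [A [B x]]] ^ [A [B x]]] & [A [B x]]]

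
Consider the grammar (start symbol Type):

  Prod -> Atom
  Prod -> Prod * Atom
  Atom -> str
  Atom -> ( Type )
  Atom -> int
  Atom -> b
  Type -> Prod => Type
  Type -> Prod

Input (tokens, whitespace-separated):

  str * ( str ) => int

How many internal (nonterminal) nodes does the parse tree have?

11

[Type [Prod [Prod [Atom str]] * [Atom ( [Type [Prod [Atom str]]] )]] => [Type [Prod [Atom int]]]]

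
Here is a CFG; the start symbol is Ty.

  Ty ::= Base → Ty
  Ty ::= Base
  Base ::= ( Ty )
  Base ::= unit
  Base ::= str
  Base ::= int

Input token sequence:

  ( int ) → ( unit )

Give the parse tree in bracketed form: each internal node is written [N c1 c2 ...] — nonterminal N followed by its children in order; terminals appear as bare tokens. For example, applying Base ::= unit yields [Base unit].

[Ty [Base ( [Ty [Base int]] )] → [Ty [Base ( [Ty [Base unit]] )]]]

Ty
Base → Ty
( Ty ) → Ty
( Base ) → Ty
( int ) → Ty
( int ) → Base
( int ) → ( Ty )
( int ) → ( Base )
( int ) → ( unit )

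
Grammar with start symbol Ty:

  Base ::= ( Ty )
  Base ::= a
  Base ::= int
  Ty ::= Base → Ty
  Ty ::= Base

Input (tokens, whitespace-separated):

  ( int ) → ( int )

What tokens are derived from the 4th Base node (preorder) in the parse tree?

int

[Ty [Base ( [Ty [Base int]] )] → [Ty [Base ( [Ty [Base int]] )]]]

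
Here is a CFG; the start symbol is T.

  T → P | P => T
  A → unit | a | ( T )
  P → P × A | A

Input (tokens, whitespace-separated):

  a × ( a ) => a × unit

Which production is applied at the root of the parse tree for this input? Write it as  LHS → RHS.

T → P => T

[T [P [P [A a]] × [A ( [T [P [A a]]] )]] => [T [P [P [A a]] × [A unit]]]]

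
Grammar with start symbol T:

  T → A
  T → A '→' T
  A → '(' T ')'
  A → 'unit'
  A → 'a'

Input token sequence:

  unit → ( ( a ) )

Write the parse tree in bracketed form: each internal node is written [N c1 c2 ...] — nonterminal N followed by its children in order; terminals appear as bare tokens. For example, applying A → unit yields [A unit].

T
A → T
unit → T
unit → A
unit → ( T )
unit → ( A )
unit → ( ( T ) )
unit → ( ( A ) )
unit → ( ( a ) )

[T [A unit] → [T [A ( [T [A ( [T [A a]] )]] )]]]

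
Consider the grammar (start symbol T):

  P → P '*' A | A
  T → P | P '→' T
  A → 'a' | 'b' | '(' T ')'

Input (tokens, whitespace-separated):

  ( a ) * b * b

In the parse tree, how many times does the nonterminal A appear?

4

[T [P [P [P [A ( [T [P [A a]]] )]] * [A b]] * [A b]]]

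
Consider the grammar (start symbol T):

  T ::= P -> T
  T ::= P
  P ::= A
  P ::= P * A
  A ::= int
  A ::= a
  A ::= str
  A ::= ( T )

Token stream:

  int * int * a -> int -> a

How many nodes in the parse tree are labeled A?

[T [P [P [P [A int]] * [A int]] * [A a]] -> [T [P [A int]] -> [T [P [A a]]]]]

5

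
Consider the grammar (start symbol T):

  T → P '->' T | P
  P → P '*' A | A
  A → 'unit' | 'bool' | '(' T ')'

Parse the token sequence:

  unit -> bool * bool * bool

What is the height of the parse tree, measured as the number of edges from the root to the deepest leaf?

6

[T [P [A unit]] -> [T [P [P [P [A bool]] * [A bool]] * [A bool]]]]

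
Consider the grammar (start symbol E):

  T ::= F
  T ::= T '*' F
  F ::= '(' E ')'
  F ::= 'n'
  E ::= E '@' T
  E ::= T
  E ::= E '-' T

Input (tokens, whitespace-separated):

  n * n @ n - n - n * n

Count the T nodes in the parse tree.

[E [E [E [E [T [T [F n]] * [F n]]] @ [T [F n]]] - [T [F n]]] - [T [T [F n]] * [F n]]]

6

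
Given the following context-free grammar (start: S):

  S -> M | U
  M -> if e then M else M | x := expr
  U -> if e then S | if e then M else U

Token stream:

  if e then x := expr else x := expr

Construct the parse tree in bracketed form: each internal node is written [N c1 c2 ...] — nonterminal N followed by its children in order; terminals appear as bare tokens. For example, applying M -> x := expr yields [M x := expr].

S
M
if e then M else M
if e then x := expr else M
if e then x := expr else x := expr

[S [M if e then [M x := expr] else [M x := expr]]]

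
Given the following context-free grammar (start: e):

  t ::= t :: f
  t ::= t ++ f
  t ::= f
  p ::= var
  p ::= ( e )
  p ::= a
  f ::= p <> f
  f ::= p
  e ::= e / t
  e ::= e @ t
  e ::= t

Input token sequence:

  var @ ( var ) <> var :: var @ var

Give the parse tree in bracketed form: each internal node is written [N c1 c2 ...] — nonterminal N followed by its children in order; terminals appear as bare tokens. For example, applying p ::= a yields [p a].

[e [e [e [t [f [p var]]]] @ [t [t [f [p ( [e [t [f [p var]]]] )] <> [f [p var]]]] :: [f [p var]]]] @ [t [f [p var]]]]

e
e @ t
e @ t @ t
t @ t @ t
f @ t @ t
p @ t @ t
var @ t @ t
var @ t :: f @ t
var @ f :: f @ t
var @ p <> f :: f @ t
var @ ( e ) <> f :: f @ t
var @ ( t ) <> f :: f @ t
var @ ( f ) <> f :: f @ t
var @ ( p ) <> f :: f @ t
var @ ( var ) <> f :: f @ t
var @ ( var ) <> p :: f @ t
var @ ( var ) <> var :: f @ t
var @ ( var ) <> var :: p @ t
var @ ( var ) <> var :: var @ t
var @ ( var ) <> var :: var @ f
var @ ( var ) <> var :: var @ p
var @ ( var ) <> var :: var @ var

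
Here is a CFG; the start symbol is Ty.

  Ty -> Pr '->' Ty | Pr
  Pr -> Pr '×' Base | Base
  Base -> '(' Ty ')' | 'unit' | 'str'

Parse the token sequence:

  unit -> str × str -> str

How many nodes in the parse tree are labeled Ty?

3

[Ty [Pr [Base unit]] -> [Ty [Pr [Pr [Base str]] × [Base str]] -> [Ty [Pr [Base str]]]]]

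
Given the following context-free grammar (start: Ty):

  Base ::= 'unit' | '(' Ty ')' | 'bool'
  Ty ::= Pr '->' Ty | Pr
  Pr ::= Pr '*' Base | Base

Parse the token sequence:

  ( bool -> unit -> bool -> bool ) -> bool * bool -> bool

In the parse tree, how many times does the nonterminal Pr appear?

[Ty [Pr [Base ( [Ty [Pr [Base bool]] -> [Ty [Pr [Base unit]] -> [Ty [Pr [Base bool]] -> [Ty [Pr [Base bool]]]]]] )]] -> [Ty [Pr [Pr [Base bool]] * [Base bool]] -> [Ty [Pr [Base bool]]]]]

8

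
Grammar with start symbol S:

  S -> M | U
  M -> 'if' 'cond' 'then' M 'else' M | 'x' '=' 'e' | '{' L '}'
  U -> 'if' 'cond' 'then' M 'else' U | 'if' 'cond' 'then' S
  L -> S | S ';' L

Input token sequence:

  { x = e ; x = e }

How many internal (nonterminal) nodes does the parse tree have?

[S [M { [L [S [M x = e]] ; [L [S [M x = e]]]] }]]

8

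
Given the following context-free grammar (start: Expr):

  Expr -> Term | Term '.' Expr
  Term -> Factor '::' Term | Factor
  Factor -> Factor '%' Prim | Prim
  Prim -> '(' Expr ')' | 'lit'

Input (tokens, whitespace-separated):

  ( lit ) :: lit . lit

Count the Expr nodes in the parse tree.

[Expr [Term [Factor [Prim ( [Expr [Term [Factor [Prim lit]]]] )]] :: [Term [Factor [Prim lit]]]] . [Expr [Term [Factor [Prim lit]]]]]

3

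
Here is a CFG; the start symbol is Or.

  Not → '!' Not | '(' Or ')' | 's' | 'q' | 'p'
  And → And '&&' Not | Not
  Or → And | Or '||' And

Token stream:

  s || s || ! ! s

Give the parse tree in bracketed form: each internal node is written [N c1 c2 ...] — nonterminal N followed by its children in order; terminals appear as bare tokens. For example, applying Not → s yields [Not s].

[Or [Or [Or [And [Not s]]] || [And [Not s]]] || [And [Not ! [Not ! [Not s]]]]]

Or
Or || And
Or || And || And
And || And || And
Not || And || And
s || And || And
s || Not || And
s || s || And
s || s || Not
s || s || ! Not
s || s || ! ! Not
s || s || ! ! s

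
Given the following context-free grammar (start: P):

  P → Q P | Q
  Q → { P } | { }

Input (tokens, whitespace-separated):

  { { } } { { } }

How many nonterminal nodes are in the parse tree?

8

[P [Q { [P [Q { }]] }] [P [Q { [P [Q { }]] }]]]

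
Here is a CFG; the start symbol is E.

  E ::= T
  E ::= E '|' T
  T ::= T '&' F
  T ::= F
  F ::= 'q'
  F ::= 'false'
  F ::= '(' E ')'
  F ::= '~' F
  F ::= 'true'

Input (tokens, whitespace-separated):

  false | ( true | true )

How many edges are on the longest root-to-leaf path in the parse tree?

7

[E [E [T [F false]]] | [T [F ( [E [E [T [F true]]] | [T [F true]]] )]]]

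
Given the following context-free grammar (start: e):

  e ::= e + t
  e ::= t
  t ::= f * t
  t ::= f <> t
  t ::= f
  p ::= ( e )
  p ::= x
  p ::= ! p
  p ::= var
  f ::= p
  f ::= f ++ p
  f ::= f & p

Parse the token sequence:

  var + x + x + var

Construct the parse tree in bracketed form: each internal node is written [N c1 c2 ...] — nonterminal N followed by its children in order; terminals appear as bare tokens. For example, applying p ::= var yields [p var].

e
e + t
e + t + t
e + t + t + t
t + t + t + t
f + t + t + t
p + t + t + t
var + t + t + t
var + f + t + t
var + p + t + t
var + x + t + t
var + x + f + t
var + x + p + t
var + x + x + t
var + x + x + f
var + x + x + p
var + x + x + var

[e [e [e [e [t [f [p var]]]] + [t [f [p x]]]] + [t [f [p x]]]] + [t [f [p var]]]]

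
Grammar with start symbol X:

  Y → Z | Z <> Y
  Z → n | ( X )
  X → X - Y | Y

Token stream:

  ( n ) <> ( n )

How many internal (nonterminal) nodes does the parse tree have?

[X [Y [Z ( [X [Y [Z n]]] )] <> [Y [Z ( [X [Y [Z n]]] )]]]]

11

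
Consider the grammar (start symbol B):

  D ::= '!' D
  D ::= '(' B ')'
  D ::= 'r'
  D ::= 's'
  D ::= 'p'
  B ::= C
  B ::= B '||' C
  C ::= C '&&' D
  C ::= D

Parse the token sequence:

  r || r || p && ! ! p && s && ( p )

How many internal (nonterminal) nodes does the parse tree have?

[B [B [B [C [D r]]] || [C [D r]]] || [C [C [C [C [D p]] && [D ! [D ! [D p]]]] && [D s]] && [D ( [B [C [D p]]] )]]]

20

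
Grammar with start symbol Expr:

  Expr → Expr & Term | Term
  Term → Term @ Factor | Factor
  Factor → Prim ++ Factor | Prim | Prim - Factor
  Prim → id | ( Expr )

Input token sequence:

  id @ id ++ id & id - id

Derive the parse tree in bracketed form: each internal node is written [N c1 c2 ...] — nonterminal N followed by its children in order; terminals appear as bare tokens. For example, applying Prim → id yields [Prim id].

[Expr [Expr [Term [Term [Factor [Prim id]]] @ [Factor [Prim id] ++ [Factor [Prim id]]]]] & [Term [Factor [Prim id] - [Factor [Prim id]]]]]

Expr
Expr & Term
Term & Term
Term @ Factor & Term
Factor @ Factor & Term
Prim @ Factor & Term
id @ Factor & Term
id @ Prim ++ Factor & Term
id @ id ++ Factor & Term
id @ id ++ Prim & Term
id @ id ++ id & Term
id @ id ++ id & Factor
id @ id ++ id & Prim - Factor
id @ id ++ id & id - Factor
id @ id ++ id & id - Prim
id @ id ++ id & id - id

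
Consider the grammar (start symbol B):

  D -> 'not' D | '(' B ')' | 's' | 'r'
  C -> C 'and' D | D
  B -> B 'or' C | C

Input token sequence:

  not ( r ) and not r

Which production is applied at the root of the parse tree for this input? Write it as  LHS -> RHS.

[B [C [C [D not [D ( [B [C [D r]]] )]]] and [D not [D r]]]]

B -> C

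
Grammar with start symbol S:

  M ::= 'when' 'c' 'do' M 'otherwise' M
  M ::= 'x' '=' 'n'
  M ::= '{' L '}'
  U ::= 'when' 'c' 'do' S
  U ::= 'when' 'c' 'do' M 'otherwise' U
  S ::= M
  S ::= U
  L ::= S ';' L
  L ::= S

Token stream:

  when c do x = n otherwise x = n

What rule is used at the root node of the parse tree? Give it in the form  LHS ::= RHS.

S ::= M

[S [M when c do [M x = n] otherwise [M x = n]]]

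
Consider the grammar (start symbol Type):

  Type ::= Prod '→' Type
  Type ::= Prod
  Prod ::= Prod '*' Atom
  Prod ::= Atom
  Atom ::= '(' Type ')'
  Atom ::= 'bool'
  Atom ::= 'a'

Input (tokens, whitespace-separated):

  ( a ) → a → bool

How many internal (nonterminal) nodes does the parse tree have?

12

[Type [Prod [Atom ( [Type [Prod [Atom a]]] )]] → [Type [Prod [Atom a]] → [Type [Prod [Atom bool]]]]]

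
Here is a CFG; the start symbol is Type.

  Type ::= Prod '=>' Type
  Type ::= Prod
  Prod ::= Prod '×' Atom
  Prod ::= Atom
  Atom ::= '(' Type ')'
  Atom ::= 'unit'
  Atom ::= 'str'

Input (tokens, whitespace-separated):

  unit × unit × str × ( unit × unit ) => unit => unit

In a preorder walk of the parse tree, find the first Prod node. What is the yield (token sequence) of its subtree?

[Type [Prod [Prod [Prod [Prod [Atom unit]] × [Atom unit]] × [Atom str]] × [Atom ( [Type [Prod [Prod [Atom unit]] × [Atom unit]]] )]] => [Type [Prod [Atom unit]] => [Type [Prod [Atom unit]]]]]

unit × unit × str × ( unit × unit )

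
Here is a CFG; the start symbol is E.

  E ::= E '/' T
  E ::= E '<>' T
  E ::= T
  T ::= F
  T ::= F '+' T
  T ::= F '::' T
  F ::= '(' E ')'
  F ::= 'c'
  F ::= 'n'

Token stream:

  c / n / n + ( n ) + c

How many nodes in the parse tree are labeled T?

6

[E [E [E [T [F c]]] / [T [F n]]] / [T [F n] + [T [F ( [E [T [F n]]] )] + [T [F c]]]]]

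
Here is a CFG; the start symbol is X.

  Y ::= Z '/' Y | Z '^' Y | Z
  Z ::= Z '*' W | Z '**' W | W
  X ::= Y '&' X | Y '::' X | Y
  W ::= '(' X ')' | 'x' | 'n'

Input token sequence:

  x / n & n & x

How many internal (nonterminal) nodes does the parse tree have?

15

[X [Y [Z [W x]] / [Y [Z [W n]]]] & [X [Y [Z [W n]]] & [X [Y [Z [W x]]]]]]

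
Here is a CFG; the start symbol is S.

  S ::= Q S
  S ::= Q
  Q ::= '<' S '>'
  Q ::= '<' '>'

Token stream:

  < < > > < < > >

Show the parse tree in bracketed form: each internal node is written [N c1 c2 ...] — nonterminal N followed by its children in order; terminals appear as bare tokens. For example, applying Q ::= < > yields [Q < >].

[S [Q < [S [Q < >]] >] [S [Q < [S [Q < >]] >]]]

S
Q S
< S > S
< Q > S
< < > > S
< < > > Q
< < > > < S >
< < > > < Q >
< < > > < < > >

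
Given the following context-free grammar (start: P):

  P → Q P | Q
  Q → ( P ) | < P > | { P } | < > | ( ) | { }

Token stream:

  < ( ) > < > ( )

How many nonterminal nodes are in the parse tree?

[P [Q < [P [Q ( )]] >] [P [Q < >] [P [Q ( )]]]]

8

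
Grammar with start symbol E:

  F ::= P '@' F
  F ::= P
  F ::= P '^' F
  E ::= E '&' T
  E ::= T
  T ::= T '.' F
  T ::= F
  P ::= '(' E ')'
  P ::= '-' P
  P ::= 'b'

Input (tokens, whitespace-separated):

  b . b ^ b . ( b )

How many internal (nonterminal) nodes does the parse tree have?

[E [T [T [T [F [P b]]] . [F [P b] ^ [F [P b]]]] . [F [P ( [E [T [F [P b]]]] )]]]]

16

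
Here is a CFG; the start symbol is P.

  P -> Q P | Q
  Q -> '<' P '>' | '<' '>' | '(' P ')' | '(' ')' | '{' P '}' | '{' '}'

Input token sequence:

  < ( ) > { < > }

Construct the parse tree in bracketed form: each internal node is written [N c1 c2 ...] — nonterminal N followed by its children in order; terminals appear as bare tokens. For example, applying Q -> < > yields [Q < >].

[P [Q < [P [Q ( )]] >] [P [Q { [P [Q < >]] }]]]

P
Q P
< P > P
< Q > P
< ( ) > P
< ( ) > Q
< ( ) > { P }
< ( ) > { Q }
< ( ) > { < > }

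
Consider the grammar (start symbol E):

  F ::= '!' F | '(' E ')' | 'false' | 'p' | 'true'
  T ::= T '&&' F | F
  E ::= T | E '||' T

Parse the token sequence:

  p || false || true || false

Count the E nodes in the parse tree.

[E [E [E [E [T [F p]]] || [T [F false]]] || [T [F true]]] || [T [F false]]]

4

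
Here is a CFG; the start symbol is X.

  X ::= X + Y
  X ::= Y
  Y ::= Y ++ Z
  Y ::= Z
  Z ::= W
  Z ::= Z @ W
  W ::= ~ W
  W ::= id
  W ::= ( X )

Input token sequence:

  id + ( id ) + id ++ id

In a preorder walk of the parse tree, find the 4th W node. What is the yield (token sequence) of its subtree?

id

[X [X [X [Y [Z [W id]]]] + [Y [Z [W ( [X [Y [Z [W id]]]] )]]]] + [Y [Y [Z [W id]]] ++ [Z [W id]]]]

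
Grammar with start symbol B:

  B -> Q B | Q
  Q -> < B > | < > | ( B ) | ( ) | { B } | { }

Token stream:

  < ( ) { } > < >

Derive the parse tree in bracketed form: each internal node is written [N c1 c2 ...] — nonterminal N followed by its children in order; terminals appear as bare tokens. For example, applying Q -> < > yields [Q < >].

[B [Q < [B [Q ( )] [B [Q { }]]] >] [B [Q < >]]]

B
Q B
< B > B
< Q B > B
< ( ) B > B
< ( ) Q > B
< ( ) { } > B
< ( ) { } > Q
< ( ) { } > < >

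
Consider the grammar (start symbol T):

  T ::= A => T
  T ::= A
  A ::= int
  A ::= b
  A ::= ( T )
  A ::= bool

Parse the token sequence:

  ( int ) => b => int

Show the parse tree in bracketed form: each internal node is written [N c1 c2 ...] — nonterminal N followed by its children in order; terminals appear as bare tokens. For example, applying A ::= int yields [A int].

T
A => T
( T ) => T
( A ) => T
( int ) => T
( int ) => A => T
( int ) => b => T
( int ) => b => A
( int ) => b => int

[T [A ( [T [A int]] )] => [T [A b] => [T [A int]]]]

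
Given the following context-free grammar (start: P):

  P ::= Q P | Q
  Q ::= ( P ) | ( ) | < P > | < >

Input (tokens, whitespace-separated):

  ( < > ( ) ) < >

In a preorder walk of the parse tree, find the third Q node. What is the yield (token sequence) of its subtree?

[P [Q ( [P [Q < >] [P [Q ( )]]] )] [P [Q < >]]]

( )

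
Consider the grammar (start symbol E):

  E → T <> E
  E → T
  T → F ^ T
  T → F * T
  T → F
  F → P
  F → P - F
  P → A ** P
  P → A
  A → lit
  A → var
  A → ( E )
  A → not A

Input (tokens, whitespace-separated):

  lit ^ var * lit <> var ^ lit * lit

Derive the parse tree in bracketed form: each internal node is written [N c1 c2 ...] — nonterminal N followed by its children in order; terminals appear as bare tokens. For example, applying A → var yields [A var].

[E [T [F [P [A lit]]] ^ [T [F [P [A var]]] * [T [F [P [A lit]]]]]] <> [E [T [F [P [A var]]] ^ [T [F [P [A lit]]] * [T [F [P [A lit]]]]]]]]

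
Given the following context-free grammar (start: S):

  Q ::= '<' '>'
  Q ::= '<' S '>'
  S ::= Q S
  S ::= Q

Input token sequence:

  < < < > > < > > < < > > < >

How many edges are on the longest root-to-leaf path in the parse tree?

6

[S [Q < [S [Q < [S [Q < >]] >] [S [Q < >]]] >] [S [Q < [S [Q < >]] >] [S [Q < >]]]]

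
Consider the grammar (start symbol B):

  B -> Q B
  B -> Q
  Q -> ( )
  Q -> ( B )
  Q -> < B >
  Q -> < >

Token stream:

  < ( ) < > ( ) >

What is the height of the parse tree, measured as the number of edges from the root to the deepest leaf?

6

[B [Q < [B [Q ( )] [B [Q < >] [B [Q ( )]]]] >]]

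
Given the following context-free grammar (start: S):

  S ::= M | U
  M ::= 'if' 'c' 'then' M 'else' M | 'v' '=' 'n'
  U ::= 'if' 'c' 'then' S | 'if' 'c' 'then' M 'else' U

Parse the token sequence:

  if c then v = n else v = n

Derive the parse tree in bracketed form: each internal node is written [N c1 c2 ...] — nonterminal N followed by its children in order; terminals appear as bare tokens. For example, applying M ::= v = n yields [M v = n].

S
M
if c then M else M
if c then v = n else M
if c then v = n else v = n

[S [M if c then [M v = n] else [M v = n]]]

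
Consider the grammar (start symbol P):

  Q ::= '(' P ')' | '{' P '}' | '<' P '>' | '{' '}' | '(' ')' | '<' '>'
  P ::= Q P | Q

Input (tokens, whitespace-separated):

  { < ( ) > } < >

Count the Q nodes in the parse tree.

[P [Q { [P [Q < [P [Q ( )]] >]] }] [P [Q < >]]]

4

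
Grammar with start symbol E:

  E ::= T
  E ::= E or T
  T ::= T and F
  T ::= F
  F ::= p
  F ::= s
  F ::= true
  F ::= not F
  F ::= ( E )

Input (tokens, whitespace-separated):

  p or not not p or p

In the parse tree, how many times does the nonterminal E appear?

3

[E [E [E [T [F p]]] or [T [F not [F not [F p]]]]] or [T [F p]]]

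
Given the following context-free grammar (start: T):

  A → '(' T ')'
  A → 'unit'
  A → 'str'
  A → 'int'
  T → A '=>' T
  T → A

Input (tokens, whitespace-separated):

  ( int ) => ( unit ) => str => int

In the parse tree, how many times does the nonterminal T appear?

6

[T [A ( [T [A int]] )] => [T [A ( [T [A unit]] )] => [T [A str] => [T [A int]]]]]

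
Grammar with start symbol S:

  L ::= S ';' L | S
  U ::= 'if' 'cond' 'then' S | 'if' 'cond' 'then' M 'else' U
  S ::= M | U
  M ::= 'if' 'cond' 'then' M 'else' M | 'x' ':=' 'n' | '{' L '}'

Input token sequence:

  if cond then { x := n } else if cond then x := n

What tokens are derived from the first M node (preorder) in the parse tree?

[S [U if cond then [M { [L [S [M x := n]]] }] else [U if cond then [S [M x := n]]]]]

{ x := n }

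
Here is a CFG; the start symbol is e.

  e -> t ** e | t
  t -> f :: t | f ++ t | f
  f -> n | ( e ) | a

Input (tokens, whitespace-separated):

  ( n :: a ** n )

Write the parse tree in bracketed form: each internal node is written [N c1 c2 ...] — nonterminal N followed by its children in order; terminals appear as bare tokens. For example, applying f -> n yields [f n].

[e [t [f ( [e [t [f n] :: [t [f a]]] ** [e [t [f n]]]] )]]]

e
t
f
( e )
( t ** e )
( f :: t ** e )
( n :: t ** e )
( n :: f ** e )
( n :: a ** e )
( n :: a ** t )
( n :: a ** f )
( n :: a ** n )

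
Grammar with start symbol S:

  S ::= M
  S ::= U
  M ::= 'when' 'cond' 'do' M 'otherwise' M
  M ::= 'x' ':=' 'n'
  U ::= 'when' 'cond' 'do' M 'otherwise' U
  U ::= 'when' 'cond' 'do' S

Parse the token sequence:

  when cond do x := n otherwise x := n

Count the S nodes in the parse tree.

[S [M when cond do [M x := n] otherwise [M x := n]]]

1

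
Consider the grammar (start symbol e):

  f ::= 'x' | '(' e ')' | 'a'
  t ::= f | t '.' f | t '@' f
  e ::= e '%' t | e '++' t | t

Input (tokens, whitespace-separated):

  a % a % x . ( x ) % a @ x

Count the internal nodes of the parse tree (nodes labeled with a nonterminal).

[e [e [e [e [t [f a]]] % [t [f a]]] % [t [t [f x]] . [f ( [e [t [f x]]] )]]] % [t [t [f a]] @ [f x]]]

19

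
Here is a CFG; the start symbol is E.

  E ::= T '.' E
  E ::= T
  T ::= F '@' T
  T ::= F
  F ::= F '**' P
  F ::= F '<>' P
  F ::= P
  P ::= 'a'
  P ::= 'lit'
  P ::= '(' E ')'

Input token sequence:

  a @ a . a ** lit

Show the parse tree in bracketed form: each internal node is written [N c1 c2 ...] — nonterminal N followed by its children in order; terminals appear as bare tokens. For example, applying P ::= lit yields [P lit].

E
T . E
F @ T . E
P @ T . E
a @ T . E
a @ F . E
a @ P . E
a @ a . E
a @ a . T
a @ a . F
a @ a . F ** P
a @ a . P ** P
a @ a . a ** P
a @ a . a ** lit

[E [T [F [P a]] @ [T [F [P a]]]] . [E [T [F [F [P a]] ** [P lit]]]]]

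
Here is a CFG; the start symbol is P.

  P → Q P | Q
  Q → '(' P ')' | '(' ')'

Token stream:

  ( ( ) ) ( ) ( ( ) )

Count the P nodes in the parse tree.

5

[P [Q ( [P [Q ( )]] )] [P [Q ( )] [P [Q ( [P [Q ( )]] )]]]]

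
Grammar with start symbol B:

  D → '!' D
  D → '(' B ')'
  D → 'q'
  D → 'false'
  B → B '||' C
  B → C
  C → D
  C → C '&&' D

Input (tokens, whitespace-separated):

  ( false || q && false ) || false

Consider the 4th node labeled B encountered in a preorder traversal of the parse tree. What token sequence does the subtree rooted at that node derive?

[B [B [C [D ( [B [B [C [D false]]] || [C [C [D q]] && [D false]]] )]]] || [C [D false]]]

false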